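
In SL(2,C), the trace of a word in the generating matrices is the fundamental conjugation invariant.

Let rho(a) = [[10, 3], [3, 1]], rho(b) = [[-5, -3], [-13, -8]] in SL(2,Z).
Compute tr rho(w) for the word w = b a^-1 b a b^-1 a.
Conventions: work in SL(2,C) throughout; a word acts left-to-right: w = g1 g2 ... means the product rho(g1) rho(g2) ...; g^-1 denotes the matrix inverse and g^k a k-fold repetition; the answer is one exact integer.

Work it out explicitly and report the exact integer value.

rho(b) = [[-5, -3], [-13, -8]]
... * rho(a^-1) = [[1, -3], [-3, 10]]  ->  [[4, -15], [11, -41]]
... * rho(b) = [[-5, -3], [-13, -8]]  ->  [[175, 108], [478, 295]]
... * rho(a) = [[10, 3], [3, 1]]  ->  [[2074, 633], [5665, 1729]]
... * rho(b^-1) = [[-8, 3], [13, -5]]  ->  [[-8363, 3057], [-22843, 8350]]
... * rho(a) = [[10, 3], [3, 1]]  ->  [[-74459, -22032], [-203380, -60179]]
tr = -74459 + -60179 = -134638

-134638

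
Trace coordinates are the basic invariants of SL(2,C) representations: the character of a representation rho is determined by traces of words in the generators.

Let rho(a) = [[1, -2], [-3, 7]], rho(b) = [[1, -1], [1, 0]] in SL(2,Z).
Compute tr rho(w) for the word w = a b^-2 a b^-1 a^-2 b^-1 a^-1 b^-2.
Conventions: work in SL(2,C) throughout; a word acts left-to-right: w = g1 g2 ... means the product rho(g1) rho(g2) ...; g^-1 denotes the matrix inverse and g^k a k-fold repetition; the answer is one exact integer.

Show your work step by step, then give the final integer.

1478

rho(a) = [[1, -2], [-3, 7]]
... * rho(b^-1) = [[0, 1], [-1, 1]]  ->  [[2, -1], [-7, 4]]
... * rho(b^-1) = [[0, 1], [-1, 1]]  ->  [[1, 1], [-4, -3]]
... * rho(a) = [[1, -2], [-3, 7]]  ->  [[-2, 5], [5, -13]]
... * rho(b^-1) = [[0, 1], [-1, 1]]  ->  [[-5, 3], [13, -8]]
... * rho(a^-1) = [[7, 2], [3, 1]]  ->  [[-26, -7], [67, 18]]
... * rho(a^-1) = [[7, 2], [3, 1]]  ->  [[-203, -59], [523, 152]]
... * rho(b^-1) = [[0, 1], [-1, 1]]  ->  [[59, -262], [-152, 675]]
... * rho(a^-1) = [[7, 2], [3, 1]]  ->  [[-373, -144], [961, 371]]
... * rho(b^-1) = [[0, 1], [-1, 1]]  ->  [[144, -517], [-371, 1332]]
... * rho(b^-1) = [[0, 1], [-1, 1]]  ->  [[517, -373], [-1332, 961]]
tr = 517 + 961 = 1478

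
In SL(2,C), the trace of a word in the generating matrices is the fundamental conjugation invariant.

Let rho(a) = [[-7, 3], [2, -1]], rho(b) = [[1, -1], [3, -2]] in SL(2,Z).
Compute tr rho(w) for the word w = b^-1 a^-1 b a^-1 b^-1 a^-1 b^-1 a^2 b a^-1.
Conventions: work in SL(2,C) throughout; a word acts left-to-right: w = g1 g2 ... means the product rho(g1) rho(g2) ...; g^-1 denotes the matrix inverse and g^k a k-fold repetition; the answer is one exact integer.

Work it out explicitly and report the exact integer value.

rho(b^-1) = [[-2, 1], [-3, 1]]
... * rho(a^-1) = [[-1, -3], [-2, -7]]  ->  [[0, -1], [1, 2]]
... * rho(b) = [[1, -1], [3, -2]]  ->  [[-3, 2], [7, -5]]
... * rho(a^-1) = [[-1, -3], [-2, -7]]  ->  [[-1, -5], [3, 14]]
... * rho(b^-1) = [[-2, 1], [-3, 1]]  ->  [[17, -6], [-48, 17]]
... * rho(a^-1) = [[-1, -3], [-2, -7]]  ->  [[-5, -9], [14, 25]]
... * rho(b^-1) = [[-2, 1], [-3, 1]]  ->  [[37, -14], [-103, 39]]
... * rho(a) = [[-7, 3], [2, -1]]  ->  [[-287, 125], [799, -348]]
... * rho(a) = [[-7, 3], [2, -1]]  ->  [[2259, -986], [-6289, 2745]]
... * rho(b) = [[1, -1], [3, -2]]  ->  [[-699, -287], [1946, 799]]
... * rho(a^-1) = [[-1, -3], [-2, -7]]  ->  [[1273, 4106], [-3544, -11431]]
tr = 1273 + -11431 = -10158

-10158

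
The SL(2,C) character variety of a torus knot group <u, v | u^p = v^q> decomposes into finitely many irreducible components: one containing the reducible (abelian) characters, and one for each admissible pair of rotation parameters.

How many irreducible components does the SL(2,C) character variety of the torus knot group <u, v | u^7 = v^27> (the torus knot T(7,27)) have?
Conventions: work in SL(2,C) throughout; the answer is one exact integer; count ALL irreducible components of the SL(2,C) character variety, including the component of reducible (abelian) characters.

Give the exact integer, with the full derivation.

In the torus knot group T(7,27), u^7 = v^27 is central, so an irreducible representation sends it to +I or -I (Schur).
On an irreducible component, tr(u) is locked at 2*cos(pi*alpha/7) for some alpha in 1..6, and tr(v) at 2*cos(pi*beta/27) for some beta in 1..26.
u^7 = (-1)^alpha I and v^27 = (-1)^beta I must agree, so alpha and beta have equal parity.
Counting: 3 odd alphas x 13 odd betas + 3 even alphas x 13 even betas = 39 + 39 = 78.
That is 78 components of irreducible characters, and with the reducible (abelian) component the total is 79.

79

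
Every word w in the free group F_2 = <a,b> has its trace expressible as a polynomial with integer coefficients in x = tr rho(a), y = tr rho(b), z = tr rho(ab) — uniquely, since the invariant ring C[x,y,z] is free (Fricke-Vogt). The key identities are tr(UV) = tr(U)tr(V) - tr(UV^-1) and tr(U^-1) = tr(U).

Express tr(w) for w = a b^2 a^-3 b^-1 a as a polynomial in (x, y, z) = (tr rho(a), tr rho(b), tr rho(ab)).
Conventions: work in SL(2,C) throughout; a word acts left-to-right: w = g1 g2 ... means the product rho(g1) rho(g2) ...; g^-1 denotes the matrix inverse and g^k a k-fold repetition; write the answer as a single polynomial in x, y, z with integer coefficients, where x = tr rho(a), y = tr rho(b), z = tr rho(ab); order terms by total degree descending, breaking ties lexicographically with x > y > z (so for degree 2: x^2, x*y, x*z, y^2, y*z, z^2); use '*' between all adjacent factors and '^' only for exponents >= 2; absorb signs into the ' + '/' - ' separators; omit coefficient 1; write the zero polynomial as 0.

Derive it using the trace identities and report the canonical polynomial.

tr(a b^2) = tr(b)*tr(a b) - tr(a) = y*z - x
apply: tr(b^2) = tr(b)*tr(b) - tr(1) = y^2 - 2
tr(a^2 b^2) = tr(a)*tr(b^2 a) - tr(b^2) = x*y*z - x^2 - y^2 + 2
tr(a^2 b) = tr(a)*tr(b a) - tr(b) = x*z - y
apply: tr(b a^2 b^2) = tr(b)*tr(a^2 b^2) - tr(a^2 b) = x*y^2*z - x^2*y - y^3 - x*z + 3*y
apply: tr(b a b a) = tr(b a)*tr(b a) - tr(1) = z^2 - 2
tr(a b a^2 b) = tr(a)*tr(b a b a) - tr(b a b) = x*z^2 - y*z - x
apply: tr(a b a^2) = tr(a)*tr(b a^2) - tr(b a) = x^2*z - x*y - z
tr(b a^2 b^2 a) = tr(b)*tr(a b a^2 b) - tr(a b a^2) = x*y*z^2 - x^2*z - y^2*z + z
use: tr(a^2 b^2 a^-1 b) = tr(b a^2 b^2)*tr(a) - tr(b a^2 b^2 a) = x^2*y^2*z - x^3*y - x*y^3 - x*y*z^2 + y^2*z + 3*x*y - z
tr(a^-1 b^-1 a^2 b^2) = tr(a^2 b^2 a^-1)*tr(b) - tr(a^2 b^2 a^-1 b) = -x^2*y^2*z + x^3*y + x*y^3 + x*y*z^2 - 4*x*y + z
tr(a^-1 b^-1 a^2 b^2 a^-1) = tr(a^-1 b^-1 a^2 b^2)*tr(a) - tr(a^-1 b^-1 a^2 b^2 a) = -x^3*y^2*z + x^4*y + x^2*y^3 + x^2*y*z^2 - 4*x^2*y + y
use: tr(a b^2 a^-3 b^-1 a) = tr(a^-1 b^-1 a^2 b^2 a^-1)*tr(a) - tr(a^-1 b^-1 a^2 b^2) = -x^4*y^2*z + x^5*y + x^3*y^3 + x^3*y*z^2 + x^2*y^2*z - 5*x^3*y - x*y^3 - x*y*z^2 + 5*x*y - z

-x^4*y^2*z + x^5*y + x^3*y^3 + x^3*y*z^2 + x^2*y^2*z - 5*x^3*y - x*y^3 - x*y*z^2 + 5*x*y - z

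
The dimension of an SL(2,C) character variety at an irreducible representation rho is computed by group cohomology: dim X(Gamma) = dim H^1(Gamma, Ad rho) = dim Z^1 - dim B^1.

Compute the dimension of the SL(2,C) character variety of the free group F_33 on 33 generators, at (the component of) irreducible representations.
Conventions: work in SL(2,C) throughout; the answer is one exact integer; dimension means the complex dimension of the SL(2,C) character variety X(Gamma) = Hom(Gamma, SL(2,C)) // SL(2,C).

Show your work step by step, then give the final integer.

96

The free group F_33: 33 generators, no relators.
A cocycle picks one sl_2 vector per generator freely, giving dim Z^1 = 3*33 = 99.
dim B^1 = 3: the coboundary map is injective because an irreducible image has centralizer 0 in sl_2.
dim H^1 = 99 - 3 = 96, which is dim X.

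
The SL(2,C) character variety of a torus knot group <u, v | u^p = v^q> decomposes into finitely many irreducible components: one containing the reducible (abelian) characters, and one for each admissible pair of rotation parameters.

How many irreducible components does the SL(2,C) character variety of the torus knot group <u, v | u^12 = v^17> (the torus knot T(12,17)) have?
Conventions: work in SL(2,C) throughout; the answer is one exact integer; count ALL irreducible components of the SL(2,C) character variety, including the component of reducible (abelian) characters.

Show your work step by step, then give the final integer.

Gamma = < u, v | u^12 = v^17 > (torus knot T(12,17)); the central element u^12 = v^17 acts as +I or -I in any irreducible SL(2,C) representation.
On an irreducible component, tr(u) is locked at 2*cos(pi*alpha/12) for some alpha in 1..11, and tr(v) at 2*cos(pi*beta/17) for some beta in 1..16.
The two central values (-1)^alpha I and (-1)^beta I must be the same matrix, so alpha and beta share a parity.
count pairs: odd alpha (6 choices) x odd beta (8), plus even alpha (5) x even beta (8): 6*8 + 5*8 = 88.
components with irreducible characters: 88; plus the single component of reducible (abelian) characters: total 89.

89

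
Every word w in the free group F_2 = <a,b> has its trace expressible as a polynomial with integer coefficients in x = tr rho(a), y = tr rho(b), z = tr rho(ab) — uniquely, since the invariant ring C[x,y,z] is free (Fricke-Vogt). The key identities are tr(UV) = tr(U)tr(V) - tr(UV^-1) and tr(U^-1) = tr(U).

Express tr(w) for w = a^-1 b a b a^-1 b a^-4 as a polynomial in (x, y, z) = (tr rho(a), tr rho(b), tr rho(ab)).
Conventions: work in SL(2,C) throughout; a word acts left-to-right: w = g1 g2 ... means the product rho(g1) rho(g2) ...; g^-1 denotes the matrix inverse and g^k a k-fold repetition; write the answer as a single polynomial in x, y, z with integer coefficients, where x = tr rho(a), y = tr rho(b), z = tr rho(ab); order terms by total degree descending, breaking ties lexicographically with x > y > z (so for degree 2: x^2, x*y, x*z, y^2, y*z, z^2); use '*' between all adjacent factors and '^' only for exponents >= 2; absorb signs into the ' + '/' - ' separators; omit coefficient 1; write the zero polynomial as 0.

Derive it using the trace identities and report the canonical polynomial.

reduce: tr(a b^2) = tr(b) * tr(a b) - tr(a) = y*z - x
so tr(b^2 a b) = tr(b) * tr(a b^2) - tr(a b) = y^2*z - x*y - z
reduce: tr(a b a b) = tr(b a) * tr(b a) - tr(1)   [split at repeated b] = z^2 - 2
tr(a b a) = tr(a) * tr(b a) - tr(b) = x*z - y
tr(b^2 a b a) = tr(b) * tr(a b a b) - tr(a b a) = y*z^2 - x*z - y
reduce: tr(b a b a^-1 b) = tr(b^2 a b) * tr(a) - tr(b^2 a b a) = x*y^2*z - x^2*y - y*z^2 + y
so tr(b a b a b a) = tr(b a) * tr(b a b a) - tr(b^-1 a^-1)   [split at repeated b] = z^3 - 3*z
tr(b a b a^-1 b a) = tr(b a b a b) * tr(a) - tr(b a b a b a) = x*y*z^2 - x^2*z - z^3 - x*y + 3*z
tr(b a b a^-1 b a^-1) = tr(b a b a^-1 b) * tr(a) - tr(b a b a^-1 b a) = x^2*y^2*z - x^3*y - 2*x*y*z^2 + x^2*z + z^3 + 2*x*y - 3*z
reduce: tr(a^-1 b a b a^-1 b a^-1) = tr(b a b a^-1 b a^-1) * tr(a) - tr(b a b a^-1 b) = x^3*y^2*z - x^4*y - 2*x^2*y*z^2 + x^3*z - x*y^2*z + x*z^3 + 3*x^2*y + y*z^2 - 3*x*z - y
tr(a^-1 b a b a^-1 b a^-2) = tr(a^-1 b a b a^-1 b a^-1) * tr(a) - tr(a^-1 b a b a^-1 b) = x^4*y^2*z - x^5*y - 2*x^3*y*z^2 + x^4*z - 2*x^2*y^2*z + x^2*z^3 + 4*x^3*y + 3*x*y*z^2 - 4*x^2*z - z^3 - 3*x*y + 3*z
reduce: tr(a^-3 b a b a^-1 b a^-1) = tr(a^-1 b a b a^-1 b a^-2) * tr(a) - tr(a^-1 b a b a^-1 b a^-1) = x^5*y^2*z - x^6*y - 2*x^4*y*z^2 + x^5*z - 3*x^3*y^2*z + x^3*z^3 + 5*x^4*y + 5*x^2*y*z^2 - 5*x^3*z + x*y^2*z - 2*x*z^3 - 6*x^2*y - y*z^2 + 6*x*z + y
reduce: tr(a^-1 b a b a^-1 b a^-4) = tr(a^-3 b a b a^-1 b a^-1) * tr(a) - tr(a^-3 b a b a^-1 b) = x^6*y^2*z - x^7*y - 2*x^5*y*z^2 + x^6*z - 4*x^4*y^2*z + x^4*z^3 + 6*x^5*y + 7*x^3*y*z^2 - 6*x^4*z + 3*x^2*y^2*z - 3*x^2*z^3 - 10*x^3*y - 4*x*y*z^2 + 10*x^2*z + z^3 + 4*x*y - 3*z

x^6*y^2*z - x^7*y - 2*x^5*y*z^2 + x^6*z - 4*x^4*y^2*z + x^4*z^3 + 6*x^5*y + 7*x^3*y*z^2 - 6*x^4*z + 3*x^2*y^2*z - 3*x^2*z^3 - 10*x^3*y - 4*x*y*z^2 + 10*x^2*z + z^3 + 4*x*y - 3*z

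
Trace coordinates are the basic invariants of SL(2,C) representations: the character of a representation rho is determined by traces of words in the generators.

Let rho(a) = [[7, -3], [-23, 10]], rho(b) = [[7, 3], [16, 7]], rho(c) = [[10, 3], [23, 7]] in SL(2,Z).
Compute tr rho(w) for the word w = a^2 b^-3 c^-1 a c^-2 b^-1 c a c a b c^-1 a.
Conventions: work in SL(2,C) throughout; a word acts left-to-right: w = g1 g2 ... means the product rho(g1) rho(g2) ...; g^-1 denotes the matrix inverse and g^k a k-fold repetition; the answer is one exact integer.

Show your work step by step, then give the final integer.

18334251899432

rho(a) = [[7, -3], [-23, 10]]
... * rho(a) = [[7, -3], [-23, 10]]  ->  [[118, -51], [-391, 169]]
... * rho(b^-1) = [[7, -3], [-16, 7]]  ->  [[1642, -711], [-5441, 2356]]
... * rho(b^-1) = [[7, -3], [-16, 7]]  ->  [[22870, -9903], [-75783, 32815]]
... * rho(b^-1) = [[7, -3], [-16, 7]]  ->  [[318538, -137931], [-1055521, 457054]]
... * rho(c^-1) = [[7, -3], [-23, 10]]  ->  [[5402179, -2334924], [-17900889, 7737103]]
... * rho(a) = [[7, -3], [-23, 10]]  ->  [[91518505, -39555777], [-303259592, 131073697]]
... * rho(c^-1) = [[7, -3], [-23, 10]]  ->  [[1550412406, -670113285], [-5137512175, 2220515746]]
... * rho(c^-1) = [[7, -3], [-23, 10]]  ->  [[26265492397, -11352370068], [-87034447383, 37617693985]]
... * rho(b^-1) = [[7, -3], [-16, 7]]  ->  [[365496367867, -158263067667], [-1211124235441, 524427200044]]
... * rho(c) = [[10, 3], [23, 7]]  ->  [[14913122329, -11352370068], [-49416753398, 37617693985]]
... * rho(a) = [[7, -3], [-23, 10]]  ->  [[365496367867, -158263067667], [-1211124235441, 524427200044]]
... * rho(c) = [[10, 3], [23, 7]]  ->  [[14913122329, -11352370068], [-49416753398, 37617693985]]
... * rho(a) = [[7, -3], [-23, 10]]  ->  [[365496367867, -158263067667], [-1211124235441, 524427200044]]
... * rho(b) = [[7, 3], [16, 7]]  ->  [[26265492397, -11352370068], [-87034447383, 37617693985]]
... * rho(c^-1) = [[7, -3], [-23, 10]]  ->  [[444962958343, -192320177871], [-1474448093336, 637280281999]]
... * rho(a) = [[7, -3], [-23, 10]]  ->  [[7538104799434, -3258090653739], [-24978583139329, 10796147099998]]
tr = 7538104799434 + 10796147099998 = 18334251899432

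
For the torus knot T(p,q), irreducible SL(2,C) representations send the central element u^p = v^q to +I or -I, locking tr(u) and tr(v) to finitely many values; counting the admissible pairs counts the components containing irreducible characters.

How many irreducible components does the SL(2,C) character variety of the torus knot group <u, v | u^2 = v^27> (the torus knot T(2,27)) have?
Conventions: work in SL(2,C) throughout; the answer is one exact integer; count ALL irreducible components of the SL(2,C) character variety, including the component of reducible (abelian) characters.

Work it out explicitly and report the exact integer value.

For T(2,27): irreducibility forces the central element u^2 = v^27 to one of +I, -I.
So on each irreducible component the traces are pinned: tr(u) = 2*cos(pi*alpha/2) with 1 <= alpha <= 1, tr(v) = 2*cos(pi*beta/27) with 1 <= beta <= 26.
u^2 = (-1)^alpha I and v^27 = (-1)^beta I must agree, so alpha and beta have equal parity.
count pairs: odd alpha (1 choices) x odd beta (13), plus even alpha (0) x even beta (13): 1*13 + 0*13 = 13.
components with irreducible characters: 13; plus the single component of reducible (abelian) characters: total 14.

14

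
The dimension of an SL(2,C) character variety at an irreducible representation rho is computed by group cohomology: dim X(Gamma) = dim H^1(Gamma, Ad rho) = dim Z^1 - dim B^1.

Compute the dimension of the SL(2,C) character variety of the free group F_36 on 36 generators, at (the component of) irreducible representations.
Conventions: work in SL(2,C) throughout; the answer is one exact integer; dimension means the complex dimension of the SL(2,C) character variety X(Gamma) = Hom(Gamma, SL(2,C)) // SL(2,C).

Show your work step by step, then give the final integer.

Gamma = F_36 has 36 generators and no relators.
A cocycle picks one sl_2 vector per generator freely, giving dim Z^1 = 3*36 = 108.
dim B^1 = 3: the coboundary map is injective because an irreducible image has centralizer 0 in sl_2.
dim H^1 = 108 - 3 = 105, which is dim X.

105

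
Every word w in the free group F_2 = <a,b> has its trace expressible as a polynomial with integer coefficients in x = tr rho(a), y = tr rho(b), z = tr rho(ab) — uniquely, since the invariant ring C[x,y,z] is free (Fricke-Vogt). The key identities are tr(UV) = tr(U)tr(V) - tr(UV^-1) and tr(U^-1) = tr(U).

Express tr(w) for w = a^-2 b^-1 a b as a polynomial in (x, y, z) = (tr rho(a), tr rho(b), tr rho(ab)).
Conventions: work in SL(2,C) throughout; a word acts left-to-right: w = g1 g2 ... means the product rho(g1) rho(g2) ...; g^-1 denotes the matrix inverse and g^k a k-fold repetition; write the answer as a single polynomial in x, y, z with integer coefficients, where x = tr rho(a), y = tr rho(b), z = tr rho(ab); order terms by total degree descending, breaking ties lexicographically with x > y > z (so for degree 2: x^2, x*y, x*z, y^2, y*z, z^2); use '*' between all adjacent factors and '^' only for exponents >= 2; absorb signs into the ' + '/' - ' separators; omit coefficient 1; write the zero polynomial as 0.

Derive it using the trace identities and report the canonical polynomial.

-x^2*y*z + x^3 + x*y^2 + x*z^2 - 3*x

use: trace(a b a) = trace(a) trace(b a) - trace(b)   [square of a] = x*z - y
apply: trace(a b a b) = trace(b a) trace(b a) - trace(1)   [split at a repeated b] = z^2 - 2
trace(b^-1 a b a) = trace(a b a) trace(b) - trace(a b a b)   [inverse elimination on b] = x*y*z - y^2 - z^2 + 2
trace(a^-1 b^-1 a b) = trace(b^-1 a b) trace(a) - trace(b^-1 a b a)   [inverse elimination on a] = -x*y*z + x^2 + y^2 + z^2 - 2
trace(a^-2 b^-1 a b) = trace(a^-1 b^-1 a b) trace(a) - trace(a^-1 b^-1 a b a)   [inverse elimination on a] = -x^2*y*z + x^3 + x*y^2 + x*z^2 - 3*x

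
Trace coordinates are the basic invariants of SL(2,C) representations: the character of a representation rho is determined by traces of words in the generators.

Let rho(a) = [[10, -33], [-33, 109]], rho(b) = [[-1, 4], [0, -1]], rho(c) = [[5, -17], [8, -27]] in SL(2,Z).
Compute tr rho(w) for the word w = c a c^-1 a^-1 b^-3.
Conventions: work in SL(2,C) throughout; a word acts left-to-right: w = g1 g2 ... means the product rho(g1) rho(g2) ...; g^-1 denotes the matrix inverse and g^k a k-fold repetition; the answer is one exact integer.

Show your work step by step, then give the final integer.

589345

rho(c) = [[5, -17], [8, -27]]
... * rho(a) = [[10, -33], [-33, 109]]  ->  [[611, -2018], [971, -3207]]
... * rho(c^-1) = [[-27, 17], [-8, 5]]  ->  [[-353, 297], [-561, 472]]
... * rho(a^-1) = [[109, 33], [33, 10]]  ->  [[-28676, -8679], [-45573, -13793]]
... * rho(b^-1) = [[-1, -4], [0, -1]]  ->  [[28676, 123383], [45573, 196085]]
... * rho(b^-1) = [[-1, -4], [0, -1]]  ->  [[-28676, -238087], [-45573, -378377]]
... * rho(b^-1) = [[-1, -4], [0, -1]]  ->  [[28676, 352791], [45573, 560669]]
tr = 28676 + 560669 = 589345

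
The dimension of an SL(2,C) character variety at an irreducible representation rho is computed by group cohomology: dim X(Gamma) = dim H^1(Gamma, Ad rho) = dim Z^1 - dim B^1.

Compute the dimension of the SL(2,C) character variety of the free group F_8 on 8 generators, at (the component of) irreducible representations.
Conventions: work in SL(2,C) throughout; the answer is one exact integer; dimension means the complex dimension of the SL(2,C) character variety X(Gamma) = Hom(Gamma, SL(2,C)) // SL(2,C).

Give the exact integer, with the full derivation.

Gamma = F_8 has 8 generators and no relators.
So Z^1 = (sl_2)^8 in full: dim Z^1 = 24.
Irreducibility makes the coboundary map sl_2 -> Z^1 injective (trivial centralizer), so dim B^1 = 3.
dim H^1 = 24 - 3 = 21, which is dim X.

21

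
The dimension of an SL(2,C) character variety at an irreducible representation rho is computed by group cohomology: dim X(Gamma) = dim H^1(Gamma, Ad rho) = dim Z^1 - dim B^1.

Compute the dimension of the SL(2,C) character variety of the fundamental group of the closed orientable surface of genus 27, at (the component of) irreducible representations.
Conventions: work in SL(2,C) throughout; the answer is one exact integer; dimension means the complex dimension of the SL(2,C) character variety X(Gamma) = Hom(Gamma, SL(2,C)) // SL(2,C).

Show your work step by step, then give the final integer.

The genus-27 surface group: 2g = 54 generators, one relator prod [a_i, b_i].
Unconstrained cocycle data is one sl_2 vector per generator (162 dimensions), cut by the relator condition d_2(z) = 0.
H^2 = coker(d_2) is dual to H^0 = 0 at irreducible rho (Poincare duality), so d_2 is onto: dim Z^1 = 159.
dim B^1 = 3 (coboundaries, injective at irreducible rho).
dim X = dim H^1 = 159 - 3 = 156.

156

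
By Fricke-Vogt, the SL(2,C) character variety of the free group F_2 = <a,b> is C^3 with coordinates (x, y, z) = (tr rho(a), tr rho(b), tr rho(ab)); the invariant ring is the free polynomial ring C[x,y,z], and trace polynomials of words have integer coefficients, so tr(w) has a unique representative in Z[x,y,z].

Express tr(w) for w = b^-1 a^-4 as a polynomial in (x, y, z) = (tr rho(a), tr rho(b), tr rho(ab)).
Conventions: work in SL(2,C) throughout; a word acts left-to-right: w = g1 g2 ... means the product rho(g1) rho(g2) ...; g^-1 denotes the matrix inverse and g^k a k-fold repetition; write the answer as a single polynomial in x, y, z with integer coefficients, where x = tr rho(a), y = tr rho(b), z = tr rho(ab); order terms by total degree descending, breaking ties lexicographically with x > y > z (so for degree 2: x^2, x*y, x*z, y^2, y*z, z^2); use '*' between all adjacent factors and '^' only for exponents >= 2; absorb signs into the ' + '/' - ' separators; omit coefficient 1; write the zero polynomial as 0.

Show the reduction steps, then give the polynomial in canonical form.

x^3*z - x^2*y - 2*x*z + y

reduce: trace(a^-1) = trace(a) = x
trace(a^-2) = trace(a^-1) * trace(a) - trace(1)  (eliminate a^-1) = x^2 - 2
trace(a^-3) = trace(a^-2) * trace(a) - trace(a^-1)  (eliminate a^-1) = x^3 - 3*x
trace(a^-1 b) = trace(b) * trace(a) - trace(b a)  (eliminate a^-1) = x*y - z
so trace(a^-2 b) = trace(a^-1 b) * trace(a) - trace(a^-1 b a)  (eliminate a^-1) = x^2*y - x*z - y
trace(a^-3 b) = trace(a^-2 b) * trace(a) - trace(a^-2 b a)  (eliminate a^-1) = x^3*y - x^2*z - 2*x*y + z
reduce: trace(b^-1 a^-3) = trace(a^-3) * trace(b) - trace(a^-3 b)  (eliminate b^-1) = x^2*z - x*y - z
so trace(b^-1 a^-2) = trace(a^-2) * trace(b) - trace(a^-2 b)  (eliminate b^-1) = x*z - y
reduce: trace(b^-1 a^-4) = trace(b^-1 a^-3) * trace(a) - trace(b^-1 a^-2)  (eliminate a^-1) = x^3*z - x^2*y - 2*x*z + y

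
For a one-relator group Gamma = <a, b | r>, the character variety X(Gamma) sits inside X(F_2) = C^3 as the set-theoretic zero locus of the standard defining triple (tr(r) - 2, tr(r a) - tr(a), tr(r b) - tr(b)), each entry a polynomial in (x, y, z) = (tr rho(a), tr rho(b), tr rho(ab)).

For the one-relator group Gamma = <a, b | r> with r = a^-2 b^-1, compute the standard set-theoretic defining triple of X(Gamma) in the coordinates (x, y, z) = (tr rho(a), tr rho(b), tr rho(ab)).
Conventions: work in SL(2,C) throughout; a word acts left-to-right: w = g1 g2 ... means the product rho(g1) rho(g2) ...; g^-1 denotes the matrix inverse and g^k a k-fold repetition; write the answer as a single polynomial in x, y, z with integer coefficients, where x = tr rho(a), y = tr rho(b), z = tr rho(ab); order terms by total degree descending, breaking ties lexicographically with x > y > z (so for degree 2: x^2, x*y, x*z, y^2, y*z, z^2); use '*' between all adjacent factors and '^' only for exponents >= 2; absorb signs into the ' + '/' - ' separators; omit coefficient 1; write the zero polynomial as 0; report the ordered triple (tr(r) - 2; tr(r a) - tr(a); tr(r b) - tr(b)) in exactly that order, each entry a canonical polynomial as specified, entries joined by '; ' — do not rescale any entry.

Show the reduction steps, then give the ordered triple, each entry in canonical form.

x*z - y - 2; -x + z; x^2 - y - 2

trace(a^-1) = trace(a) = x
trace(a^-1 b) = trace(b) trace(a) - trace(b a)  (eliminate a^-1) = x*y - z
trace(b^-1 a^-1) = trace(a^-1) trace(b) - trace(a^-1 b)  (eliminate b^-1) = z
trace(a^-2 b^-1) = trace(b^-1 a^-1) trace(a) - trace(b^-1)  (eliminate a^-1) = x*z - y
trace(a^-2) = trace(a^-1) trace(a) - trace(1) = x^2 - 2
assemble the triple (trace(r) - 2; trace(r a) - x; trace(r b) - y)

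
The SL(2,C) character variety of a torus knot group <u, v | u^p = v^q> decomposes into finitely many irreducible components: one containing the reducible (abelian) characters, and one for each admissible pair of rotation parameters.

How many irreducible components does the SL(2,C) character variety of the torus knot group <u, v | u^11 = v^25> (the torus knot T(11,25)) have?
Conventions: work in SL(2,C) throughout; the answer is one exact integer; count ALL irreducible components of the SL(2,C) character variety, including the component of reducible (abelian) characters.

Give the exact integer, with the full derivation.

For T(11,25): irreducibility forces the central element u^11 = v^25 to one of +I, -I.
On an irreducible component, tr(u) is locked at 2*cos(pi*alpha/11) for some alpha in 1..10, and tr(v) at 2*cos(pi*beta/25) for some beta in 1..24.
The two central values (-1)^alpha I and (-1)^beta I must be the same matrix, so alpha and beta share a parity.
Counting: 5 odd alphas x 12 odd betas + 5 even alphas x 12 even betas = 60 + 60 = 120.
Total: 120 irreducible-character components + 1 reducible (abelian) component = 121.

121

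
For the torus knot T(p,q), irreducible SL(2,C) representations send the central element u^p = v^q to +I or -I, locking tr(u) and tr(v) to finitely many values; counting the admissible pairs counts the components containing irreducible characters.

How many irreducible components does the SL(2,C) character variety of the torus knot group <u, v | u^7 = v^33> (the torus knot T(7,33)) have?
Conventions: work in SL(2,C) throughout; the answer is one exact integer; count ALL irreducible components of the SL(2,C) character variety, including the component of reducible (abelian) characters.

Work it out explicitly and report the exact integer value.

97

For T(7,33): irreducibility forces the central element u^7 = v^33 to one of +I, -I.
So on each irreducible component the traces are pinned: tr(u) = 2*cos(pi*alpha/7) with 1 <= alpha <= 6, tr(v) = 2*cos(pi*beta/33) with 1 <= beta <= 32.
The two central values (-1)^alpha I and (-1)^beta I must be the same matrix, so alpha and beta share a parity.
count pairs: odd alpha (3 choices) x odd beta (16), plus even alpha (3) x even beta (16): 3*16 + 3*16 = 96.
Total: 96 irreducible-character components + 1 reducible (abelian) component = 97.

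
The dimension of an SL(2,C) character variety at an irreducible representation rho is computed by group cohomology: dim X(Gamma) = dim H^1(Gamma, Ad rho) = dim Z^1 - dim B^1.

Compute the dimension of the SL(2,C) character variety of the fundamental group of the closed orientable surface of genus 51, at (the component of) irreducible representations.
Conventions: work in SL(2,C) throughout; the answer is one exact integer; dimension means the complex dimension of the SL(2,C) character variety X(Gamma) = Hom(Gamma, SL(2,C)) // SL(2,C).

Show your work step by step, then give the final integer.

300

pi_1 of the closed genus-51 surface has 102 generators bound by the single product-of-commutators relator.
A cocycle assigns one sl_2 vector per generator subject to the relator condition d_2(z) = 0: dim of the unconstrained space is 3*2g = 306.
d_2 is surjective at irreducible rho (its cokernel H^2 is dual to H^0 = 0), so dim Z^1 = 306 - 3 = 303.
dim B^1 = 3 (coboundaries, injective at irreducible rho).
dim X = dim H^1 = 303 - 3 = 300.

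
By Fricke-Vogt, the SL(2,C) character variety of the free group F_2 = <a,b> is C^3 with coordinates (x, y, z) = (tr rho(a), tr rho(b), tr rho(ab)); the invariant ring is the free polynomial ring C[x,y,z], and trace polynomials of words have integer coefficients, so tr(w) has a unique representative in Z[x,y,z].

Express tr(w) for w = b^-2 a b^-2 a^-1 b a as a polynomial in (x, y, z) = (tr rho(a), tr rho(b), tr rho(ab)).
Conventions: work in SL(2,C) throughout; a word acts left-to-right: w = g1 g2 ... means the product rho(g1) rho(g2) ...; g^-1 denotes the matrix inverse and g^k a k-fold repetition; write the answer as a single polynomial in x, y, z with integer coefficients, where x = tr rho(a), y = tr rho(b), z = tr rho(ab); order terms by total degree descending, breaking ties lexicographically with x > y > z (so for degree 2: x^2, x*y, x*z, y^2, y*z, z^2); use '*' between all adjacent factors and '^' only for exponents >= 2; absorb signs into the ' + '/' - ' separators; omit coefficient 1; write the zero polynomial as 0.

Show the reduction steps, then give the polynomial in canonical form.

-x^2*y^4*z + x^3*y^3 + x*y^5 + 2*x*y^3*z^2 - y^4*z - y^2*z^3 - x^3*y - 4*x*y^3 - x*y*z^2 + 3*y^2*z + 2*x*y + z

apply: tr(b^2 a) = tr(b) tr(a b) - tr(a)  (reduce the b square) = y*z - x
apply: tr(b^2) = tr(b) tr(b) - tr(1)  (reduce the b square) = y^2 - 2
tr(b a^2 b) = tr(a) tr(b^2 a) - tr(b^2)  (reduce the a square) = x*y*z - x^2 - y^2 + 2
tr(b a b a) = tr(b a) tr(b a) - tr(1)  (split on b) = z^2 - 2
tr(b a^2 b a) = tr(a) tr(b a b a) - tr(b a b)  (reduce the a square) = x*z^2 - y*z - x
apply: tr(a b a^-1 b a) = tr(b a^2 b) tr(a) - tr(b a^2 b a)  (eliminate a^-1) = x^2*y*z - x^3 - x*y^2 - x*z^2 + y*z + 3*x
use: tr(a b a) = tr(a) tr(b a) - tr(b)  (reduce the a square) = x*z - y
tr(b a b a b) = tr(b) tr(a b a b) - tr(a b a)  (reduce the b square) = y*z^2 - x*z - y
tr(b a b a b a) = tr(a b) tr(a b a b) - tr(a^-1 b^-1)  (split on a) = z^3 - 3*z
tr(a b a^-1 b a b) = tr(b a b a b) tr(a) - tr(b a b a b a)  (eliminate a^-1) = x*y*z^2 - x^2*z - z^3 - x*y + 3*z
tr(a^-1 b a b^-1 a b) = tr(a b a^-1 b a) tr(b) - tr(a b a^-1 b a b)  (eliminate b^-1) = x^2*y^2*z - x^3*y - x*y^3 - 2*x*y*z^2 + x^2*z + y^2*z + z^3 + 4*x*y - 3*z
use: tr(b^-1 a^-1 b a b^-1 a) = tr(a^-1 b a b^-1 a) tr(b) - tr(a^-1 b a b^-1 a b)  (eliminate b^-1) = -x^2*y^2*z + x^3*y + x*y^3 + 2*x*y*z^2 - x^2*z - y^2*z - z^3 - 3*x*y + 3*z
tr(b^-1 a b^-2 a^-1 b a) = tr(b^-1 a^-1 b a b^-1 a) tr(b) - tr(b^-1 a^-1 b a b^-1 a b)  (eliminate b^-1) = -x^2*y^3*z + x^3*y^2 + x*y^4 + 2*x*y^2*z^2 - x^2*y*z - y^3*z - y*z^3 - 3*x*y^2 + 3*y*z - x
use: tr(b^-1 a^-1 b a^2) = tr(a^-1 b a^2) tr(b) - tr(a^-1 b a^2 b)  (eliminate b^-1) = -x^2*y*z + x^3 + x*y^2 + x*z^2 - 3*x
tr(a b^-2 a^-1 b a) = tr(b^-1 a^-1 b a^2) tr(b) - tr(b^-1 a^-1 b a^2 b)  (eliminate b^-1) = -x^2*y^2*z + x^3*y + x*y^3 + x*y*z^2 - 3*x*y - z
apply: tr(b^-2 a b^-2 a^-1 b a) = tr(b^-1 a b^-2 a^-1 b a) tr(b) - tr(b^-1 a b^-2 a^-1 b a b)  (eliminate b^-1) = -x^2*y^4*z + x^3*y^3 + x*y^5 + 2*x*y^3*z^2 - y^4*z - y^2*z^3 - x^3*y - 4*x*y^3 - x*y*z^2 + 3*y^2*z + 2*x*y + z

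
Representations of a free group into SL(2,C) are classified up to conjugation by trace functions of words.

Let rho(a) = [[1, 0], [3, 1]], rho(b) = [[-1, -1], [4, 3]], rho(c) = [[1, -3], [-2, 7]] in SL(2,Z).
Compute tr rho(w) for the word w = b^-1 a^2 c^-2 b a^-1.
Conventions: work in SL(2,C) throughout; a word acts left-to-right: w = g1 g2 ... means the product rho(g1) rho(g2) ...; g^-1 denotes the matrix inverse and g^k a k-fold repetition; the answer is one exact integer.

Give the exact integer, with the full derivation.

-268

rho(b^-1) = [[3, 1], [-4, -1]]
... * rho(a) = [[1, 0], [3, 1]]  ->  [[6, 1], [-7, -1]]
... * rho(a) = [[1, 0], [3, 1]]  ->  [[9, 1], [-10, -1]]
... * rho(c^-1) = [[7, 3], [2, 1]]  ->  [[65, 28], [-72, -31]]
... * rho(c^-1) = [[7, 3], [2, 1]]  ->  [[511, 223], [-566, -247]]
... * rho(b) = [[-1, -1], [4, 3]]  ->  [[381, 158], [-422, -175]]
... * rho(a^-1) = [[1, 0], [-3, 1]]  ->  [[-93, 158], [103, -175]]
tr = -93 + -175 = -268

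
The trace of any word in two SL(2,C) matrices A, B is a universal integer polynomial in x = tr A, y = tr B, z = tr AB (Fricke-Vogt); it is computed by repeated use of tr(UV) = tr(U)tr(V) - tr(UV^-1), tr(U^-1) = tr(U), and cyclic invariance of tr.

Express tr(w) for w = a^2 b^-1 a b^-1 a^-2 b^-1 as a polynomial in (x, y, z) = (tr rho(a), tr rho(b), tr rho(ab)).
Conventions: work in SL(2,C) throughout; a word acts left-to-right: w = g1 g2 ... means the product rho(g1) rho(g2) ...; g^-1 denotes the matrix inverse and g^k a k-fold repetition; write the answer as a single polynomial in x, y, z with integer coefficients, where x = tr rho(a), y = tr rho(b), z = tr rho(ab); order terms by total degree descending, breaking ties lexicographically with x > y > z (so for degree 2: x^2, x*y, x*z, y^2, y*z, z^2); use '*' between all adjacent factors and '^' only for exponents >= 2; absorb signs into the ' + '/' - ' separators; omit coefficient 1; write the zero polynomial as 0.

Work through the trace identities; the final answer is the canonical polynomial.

next, trace(a^2) = trace(a) trace(a) - trace(1) = x^2 - 2
trace(a^2 b) = trace(a) trace(b a) - trace(b) = x*z - y
trace(b^-1 a^2) = trace(a^2) trace(b) - trace(a^2 b) = x^2*y - x*z - y
trace(b^-1 a^2 b^-1) = trace(b^-1 a^2) trace(b) - trace(b^-1 a^2 b) = x^2*y^2 - x*y*z - x^2 - y^2 + 2
and trace(a b a b) = trace(a b) trace(a b) - trace(1)   [split at repeated a] = z^2 - 2
trace(a b^-1 a b) = trace(a b a) trace(b) - trace(a b a b) = x*y*z - y^2 - z^2 + 2
trace(b^2 a) = trace(b) trace(a b) - trace(a) = y*z - x
and trace(b^2) = trace(b) trace(b) - trace(1) = y^2 - 2
and trace(b^2 a^2) = trace(a) trace(b^2 a) - trace(b^2) = x*y*z - x^2 - y^2 + 2
next, trace(a b^2 a^2) = trace(a) trace(b^2 a^2) - trace(b^2 a) = x^2*y*z - x^3 - x*y^2 - y*z + 3*x
trace(a^2 b a b) = trace(a) trace(b a b a) - trace(b a b) = x*z^2 - y*z - x
next, trace(a^2 b a) = trace(a) trace(b a^2) - trace(b a) = x^2*z - x*y - z
trace(a b^2 a^2 b) = trace(b) trace(a^2 b a b) - trace(a^2 b a) = x*y*z^2 - x^2*z - y^2*z + z
trace(b a^2 b^-1 a b) = trace(a b^2 a^2) trace(b) - trace(a b^2 a^2 b) = x^2*y^2*z - x^3*y - x*y^3 - x*y*z^2 + x^2*z + 3*x*y - z
and trace(a b a b a^2) = trace(a) trace(a b a b a) - trace(a b a b) = x^2*z^2 - x*y*z - x^2 - z^2 + 2
and trace(b a b a b a) = trace(b a b a) trace(b a) - trace(a b)   [split at repeated b] = z^3 - 3*z
and trace(b a b a b) = trace(b) trace(a b a b) - trace(a b a) = y*z^2 - x*z - y
trace(a b a b a^2 b) = trace(a) trace(b a b a b a) - trace(b a b a b) = x*z^3 - y*z^2 - 2*x*z + y
trace(b a^2 b^-1 a b a) = trace(a b a b a^2) trace(b) - trace(a b a b a^2 b) = x^2*y*z^2 - x*y^2*z - x*z^3 - x^2*y + 2*x*z + y
trace(a^2 b^-1 a b a^-1 b) = trace(b a^2 b^-1 a b) trace(a) - trace(b a^2 b^-1 a b a) = x^3*y^2*z - x^4*y - x^2*y^3 - 2*x^2*y*z^2 + x^3*z + x*y^2*z + x*z^3 + 4*x^2*y - 3*x*z - y
trace(a^-1 b^-1 a^2 b^-1 a b) = trace(a^2 b^-1 a b a^-1) trace(b) - trace(a^2 b^-1 a b a^-1 b) = -x^3*y^2*z + x^4*y + x^2*y^3 + 2*x^2*y*z^2 - x^3*z - x*z^3 - 4*x^2*y - y^3 - y*z^2 + 3*x*z + 3*y
and trace(b^-1 a^2 b^-1 a b^-1 a^-1) = trace(a^-1 b^-1 a^2 b^-1 a) trace(b) - trace(a^-1 b^-1 a^2 b^-1 a b) = x^3*y^2*z - x^4*y - 2*x^2*y*z^2 + x^3*z - x*y^2*z + x*z^3 + 3*x^2*y + y*z^2 - 3*x*z - y
next, trace(a^3) = trace(a) trace(a^2) - trace(a) = x^3 - 3*x
and trace(a^2 b^-1 a) = trace(a^3) trace(b) - trace(a^3 b) = x^3*y - x^2*z - 2*x*y + z
trace(a^2 b^-1 a b) = trace(a b a^2) trace(b) - trace(a b a^2 b) = x^2*y*z - x*y^2 - x*z^2 + x
and trace(b^-1 a^2 b^-1 a) = trace(a^2 b^-1 a) trace(b) - trace(a^2 b^-1 a b) = x^3*y^2 - 2*x^2*y*z - x*y^2 + x*z^2 + y*z - x
next, trace(b^-1 a^2 b^-1 a b^-1) = trace(b^-1 a^2 b^-1 a) trace(b) - trace(b^-1 a^2 b^-1 a b) = x^3*y^3 - 2*x^2*y^2*z - x^3*y - x*y^3 + x*y*z^2 + x^2*z + y^2*z + x*y - z
trace(a^2 b^-1 a b^-1 a^-2 b^-1) = trace(b^-1 a^2 b^-1 a b^-1 a^-1) trace(a) - trace(b^-1 a^2 b^-1 a b^-1) = x^4*y^2*z - x^5*y - x^3*y^3 - 2*x^3*y*z^2 + x^4*z + x^2*y^2*z + x^2*z^3 + 4*x^3*y + x*y^3 - 4*x^2*z - y^2*z - 2*x*y + z

x^4*y^2*z - x^5*y - x^3*y^3 - 2*x^3*y*z^2 + x^4*z + x^2*y^2*z + x^2*z^3 + 4*x^3*y + x*y^3 - 4*x^2*z - y^2*z - 2*x*y + z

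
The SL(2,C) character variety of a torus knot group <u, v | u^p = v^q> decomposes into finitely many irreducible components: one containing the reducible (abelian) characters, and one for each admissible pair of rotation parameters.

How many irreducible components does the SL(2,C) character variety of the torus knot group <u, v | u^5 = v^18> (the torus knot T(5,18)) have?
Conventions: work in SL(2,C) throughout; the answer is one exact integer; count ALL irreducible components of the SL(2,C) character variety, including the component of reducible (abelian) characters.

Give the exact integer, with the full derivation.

35

In the torus knot group T(5,18), u^5 = v^18 is central, so an irreducible representation sends it to +I or -I (Schur).
So on each irreducible component the traces are pinned: tr(u) = 2*cos(pi*alpha/5) with 1 <= alpha <= 4, tr(v) = 2*cos(pi*beta/18) with 1 <= beta <= 17.
u^5 = (-1)^alpha I and v^18 = (-1)^beta I must agree, so alpha and beta have equal parity.
Enumerate parity-matched pairs: 2*9 odd-odd plus 2*8 even-even gives 34.
components with irreducible characters: 34; plus the single component of reducible (abelian) characters: total 35.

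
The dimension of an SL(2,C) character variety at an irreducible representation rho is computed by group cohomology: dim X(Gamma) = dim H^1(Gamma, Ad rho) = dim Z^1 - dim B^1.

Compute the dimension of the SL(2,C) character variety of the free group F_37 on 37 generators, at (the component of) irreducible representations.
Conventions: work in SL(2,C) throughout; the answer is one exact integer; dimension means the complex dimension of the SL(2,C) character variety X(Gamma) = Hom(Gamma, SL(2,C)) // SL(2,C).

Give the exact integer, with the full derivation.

108

The free group F_37: 37 generators, no relators.
So Z^1 = (sl_2)^37 in full: dim Z^1 = 111.
At an irreducible rho the centralizer of the image in sl_2 is 0, so the coboundary map sl_2 -> Z^1 is injective: dim B^1 = 3.
Therefore dim X = 111 - 3 = 108.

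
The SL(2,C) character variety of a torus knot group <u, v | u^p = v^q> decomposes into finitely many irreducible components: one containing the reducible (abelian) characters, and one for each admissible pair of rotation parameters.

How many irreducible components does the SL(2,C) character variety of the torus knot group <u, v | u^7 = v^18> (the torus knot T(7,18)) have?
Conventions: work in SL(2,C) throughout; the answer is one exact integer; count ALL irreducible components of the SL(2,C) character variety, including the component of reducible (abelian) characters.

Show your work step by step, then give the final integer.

Gamma = < u, v | u^7 = v^18 > (torus knot T(7,18)); the central element u^7 = v^18 acts as +I or -I in any irreducible SL(2,C) representation.
This locks tr(u) to 2*cos(pi*alpha/7), alpha in 1..6, and tr(v) to 2*cos(pi*beta/18), beta in 1..17, on each component of irreducible characters.
Consistency of u^7 = (-1)^alpha I with v^18 = (-1)^beta I forces alpha = beta (mod 2).
Counting: 3 odd alphas x 9 odd betas + 3 even alphas x 8 even betas = 27 + 24 = 51.
components with irreducible characters: 51; plus the single component of reducible (abelian) characters: total 52.

52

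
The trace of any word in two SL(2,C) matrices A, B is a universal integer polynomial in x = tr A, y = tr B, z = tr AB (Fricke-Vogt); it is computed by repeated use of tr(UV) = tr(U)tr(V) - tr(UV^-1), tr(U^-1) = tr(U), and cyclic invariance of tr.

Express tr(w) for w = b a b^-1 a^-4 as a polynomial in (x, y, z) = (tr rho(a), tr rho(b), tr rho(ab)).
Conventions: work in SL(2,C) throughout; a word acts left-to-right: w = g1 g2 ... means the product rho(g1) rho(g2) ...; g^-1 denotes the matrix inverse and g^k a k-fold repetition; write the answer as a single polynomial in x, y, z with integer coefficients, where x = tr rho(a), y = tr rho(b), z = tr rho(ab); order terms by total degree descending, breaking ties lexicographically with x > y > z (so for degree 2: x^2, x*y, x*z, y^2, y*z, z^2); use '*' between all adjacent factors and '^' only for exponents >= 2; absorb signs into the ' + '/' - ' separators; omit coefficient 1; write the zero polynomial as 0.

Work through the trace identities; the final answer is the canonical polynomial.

so tr(b a^-1) = tr(b) tr(a) - tr(b a)   [inverse elimination on a] = x*y - z
so tr(a^-2 b) = tr(b a^-1) tr(a) - tr(b)   [inverse elimination on a] = x^2*y - x*z - y
tr(b a b) = tr(b) tr(a b) - tr(a)   [square of b] = y*z - x
reduce: tr(b a b a) = tr(b a) tr(b a) - tr(1)   [split at a repeated b] = z^2 - 2
tr(a^-1 b a b) = tr(b a b) tr(a) - tr(b a b a)   [inverse elimination on a] = x*y*z - x^2 - z^2 + 2
reduce: tr(b a b a^-2) = tr(a^-1 b a b) tr(a) - tr(a^-1 b a b a)   [inverse elimination on a] = x^2*y*z - x^3 - x*z^2 - y*z + 3*x
tr(a^-3 b a b) = tr(b a b a^-2) tr(a) - tr(b a b a^-1)   [inverse elimination on a] = x^3*y*z - x^4 - x^2*z^2 - 2*x*y*z + 4*x^2 + z^2 - 2
tr(a^-2 b a b^-1 a^-1) = tr(a^-3 b a) tr(b) - tr(a^-3 b a b)   [inverse elimination on b] = -x^3*y*z + x^4 + x^2*y^2 + x^2*z^2 + x*y*z - 4*x^2 - y^2 - z^2 + 2
reduce: tr(a b a) = tr(a) tr(b a) - tr(b)   [square of a] = x*z - y
so tr(b a b^-1 a) = tr(a b a) tr(b) - tr(a b a b)   [inverse elimination on b] = x*y*z - y^2 - z^2 + 2
so tr(b a b^-1 a^-1) = tr(b a b^-1) tr(a) - tr(b a b^-1 a)   [inverse elimination on a] = -x*y*z + x^2 + y^2 + z^2 - 2
reduce: tr(a^-2 b a b^-1) = tr(b a b^-1 a^-1) tr(a) - tr(b a b^-1)   [inverse elimination on a] = -x^2*y*z + x^3 + x*y^2 + x*z^2 - 3*x
so tr(b a b^-1 a^-4) = tr(a^-2 b a b^-1 a^-1) tr(a) - tr(a^-2 b a b^-1)   [inverse elimination on a] = -x^4*y*z + x^5 + x^3*y^2 + x^3*z^2 + 2*x^2*y*z - 5*x^3 - 2*x*y^2 - 2*x*z^2 + 5*x

-x^4*y*z + x^5 + x^3*y^2 + x^3*z^2 + 2*x^2*y*z - 5*x^3 - 2*x*y^2 - 2*x*z^2 + 5*x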